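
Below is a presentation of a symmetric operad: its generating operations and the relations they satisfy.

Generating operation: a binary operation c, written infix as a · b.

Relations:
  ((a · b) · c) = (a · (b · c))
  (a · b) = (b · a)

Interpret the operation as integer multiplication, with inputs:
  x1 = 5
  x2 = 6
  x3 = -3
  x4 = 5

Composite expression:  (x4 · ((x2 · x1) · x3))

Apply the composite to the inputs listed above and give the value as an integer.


-450

(x2 · x1) = 30
((x2 · x1) · x3) = -90
(x4 · ((x2 · x1) · x3)) = -450


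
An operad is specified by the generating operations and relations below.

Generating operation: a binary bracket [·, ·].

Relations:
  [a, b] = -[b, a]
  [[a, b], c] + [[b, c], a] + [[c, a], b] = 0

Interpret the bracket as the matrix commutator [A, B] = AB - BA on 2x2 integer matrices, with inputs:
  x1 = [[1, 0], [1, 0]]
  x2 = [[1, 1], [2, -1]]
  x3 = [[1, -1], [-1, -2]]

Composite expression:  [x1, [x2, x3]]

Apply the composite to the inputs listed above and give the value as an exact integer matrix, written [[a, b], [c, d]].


[x2, x3] = [[1, -5], [8, -1]]
[x1, [x2, x3]] = [[5, -5], [-6, -5]]

[[5, -5], [-6, -5]]


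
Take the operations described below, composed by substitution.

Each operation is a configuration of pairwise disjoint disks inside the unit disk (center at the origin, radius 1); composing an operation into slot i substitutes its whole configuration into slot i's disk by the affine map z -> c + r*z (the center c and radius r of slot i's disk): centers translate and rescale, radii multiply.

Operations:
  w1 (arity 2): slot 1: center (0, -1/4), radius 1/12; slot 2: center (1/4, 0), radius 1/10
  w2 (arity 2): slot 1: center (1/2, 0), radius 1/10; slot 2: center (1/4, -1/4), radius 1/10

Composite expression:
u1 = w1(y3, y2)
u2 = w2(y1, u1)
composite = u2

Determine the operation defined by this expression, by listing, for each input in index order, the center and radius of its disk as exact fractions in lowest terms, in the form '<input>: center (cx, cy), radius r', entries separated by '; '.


y1: center (1/2, 0), radius 1/10; y2: center (11/40, -1/4), radius 1/100; y3: center (1/4, -11/40), radius 1/120

Nesting under w2 composes maps z -> c + r*z down each y-path.
input y1: applying the 1 nested substitution gives center (1/2, 0), radius 1/10
input y3: applying the 2 nested substitutions gives center (1/4, -11/40), radius 1/120
input y2: applying the 2 nested substitutions gives center (11/40, -1/4), radius 1/100


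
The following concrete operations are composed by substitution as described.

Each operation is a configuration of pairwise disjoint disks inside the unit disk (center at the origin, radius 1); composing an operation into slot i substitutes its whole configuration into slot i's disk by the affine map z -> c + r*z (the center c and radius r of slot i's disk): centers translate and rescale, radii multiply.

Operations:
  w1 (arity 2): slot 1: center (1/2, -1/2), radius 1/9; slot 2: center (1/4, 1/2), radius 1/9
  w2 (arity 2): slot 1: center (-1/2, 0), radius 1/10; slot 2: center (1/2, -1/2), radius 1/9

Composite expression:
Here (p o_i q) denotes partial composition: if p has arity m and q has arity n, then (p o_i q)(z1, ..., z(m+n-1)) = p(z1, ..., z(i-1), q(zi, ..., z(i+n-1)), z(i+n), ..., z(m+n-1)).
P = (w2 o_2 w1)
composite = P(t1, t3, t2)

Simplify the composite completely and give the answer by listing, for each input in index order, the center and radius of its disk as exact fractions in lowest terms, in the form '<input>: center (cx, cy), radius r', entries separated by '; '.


Below w2, radii multiply path by path; the t-disk centers shift.
t1 passes through 1 substitution, ending at center (-1/2, 0), radius 1/10
t3 passes through 2 substitutions, ending at center (5/9, -5/9), radius 1/81
t2 passes through 2 substitutions, ending at center (19/36, -4/9), radius 1/81

t1: center (-1/2, 0), radius 1/10; t2: center (19/36, -4/9), radius 1/81; t3: center (5/9, -5/9), radius 1/81


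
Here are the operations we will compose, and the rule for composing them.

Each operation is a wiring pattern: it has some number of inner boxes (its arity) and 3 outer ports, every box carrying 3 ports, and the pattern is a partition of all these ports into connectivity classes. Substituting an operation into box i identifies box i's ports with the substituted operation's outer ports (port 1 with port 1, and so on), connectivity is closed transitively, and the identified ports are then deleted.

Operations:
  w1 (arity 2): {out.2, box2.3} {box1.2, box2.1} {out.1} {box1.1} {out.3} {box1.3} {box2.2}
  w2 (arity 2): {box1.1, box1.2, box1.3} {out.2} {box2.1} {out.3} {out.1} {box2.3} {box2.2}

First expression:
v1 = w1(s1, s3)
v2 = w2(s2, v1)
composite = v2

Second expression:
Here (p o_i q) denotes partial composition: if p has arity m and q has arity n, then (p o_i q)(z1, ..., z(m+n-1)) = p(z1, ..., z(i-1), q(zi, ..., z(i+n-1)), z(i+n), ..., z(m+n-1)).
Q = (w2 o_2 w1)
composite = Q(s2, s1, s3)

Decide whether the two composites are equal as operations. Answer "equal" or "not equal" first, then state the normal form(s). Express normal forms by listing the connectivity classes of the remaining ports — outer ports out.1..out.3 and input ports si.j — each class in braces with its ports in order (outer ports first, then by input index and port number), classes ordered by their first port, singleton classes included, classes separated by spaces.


Reducing the first expression gives {out.1} {out.2} {out.3} {s1.1} {s1.2, s3.1} {s1.3} {s2.1, s2.2, s2.3} {s3.2} {s3.3}
Reducing the second expression gives {out.1} {out.2} {out.3} {s1.1} {s1.2, s3.1} {s1.3} {s2.1, s2.2, s2.3} {s3.2} {s3.3}
One common form — equal.

equal: each reduces to {out.1} {out.2} {out.3} {s1.1} {s1.2, s3.1} {s1.3} {s2.1, s2.2, s2.3} {s3.2} {s3.3}


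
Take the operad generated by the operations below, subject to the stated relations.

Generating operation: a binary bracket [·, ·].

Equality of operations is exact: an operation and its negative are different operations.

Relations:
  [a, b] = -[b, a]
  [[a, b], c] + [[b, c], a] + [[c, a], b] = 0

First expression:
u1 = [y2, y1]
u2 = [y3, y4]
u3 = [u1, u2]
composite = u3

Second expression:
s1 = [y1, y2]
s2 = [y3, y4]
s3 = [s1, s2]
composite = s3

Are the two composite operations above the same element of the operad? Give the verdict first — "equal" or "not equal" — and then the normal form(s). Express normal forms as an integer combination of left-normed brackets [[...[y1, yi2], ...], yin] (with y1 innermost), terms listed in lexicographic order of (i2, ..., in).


not equal; first: -[[[y1, y2], y3], y4] + [[[y1, y2], y4], y3]; second: [[[y1, y2], y3], y4] - [[[y1, y2], y4], y3]


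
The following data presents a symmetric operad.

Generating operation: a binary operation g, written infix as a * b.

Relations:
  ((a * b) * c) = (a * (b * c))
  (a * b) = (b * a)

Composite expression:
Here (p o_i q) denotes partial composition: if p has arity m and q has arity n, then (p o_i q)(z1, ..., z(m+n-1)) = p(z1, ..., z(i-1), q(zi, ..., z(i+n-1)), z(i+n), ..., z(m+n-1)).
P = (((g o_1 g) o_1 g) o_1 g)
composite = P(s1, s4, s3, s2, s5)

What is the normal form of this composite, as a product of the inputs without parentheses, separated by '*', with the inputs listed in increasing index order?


s1 * s2 * s3 * s4 * s5


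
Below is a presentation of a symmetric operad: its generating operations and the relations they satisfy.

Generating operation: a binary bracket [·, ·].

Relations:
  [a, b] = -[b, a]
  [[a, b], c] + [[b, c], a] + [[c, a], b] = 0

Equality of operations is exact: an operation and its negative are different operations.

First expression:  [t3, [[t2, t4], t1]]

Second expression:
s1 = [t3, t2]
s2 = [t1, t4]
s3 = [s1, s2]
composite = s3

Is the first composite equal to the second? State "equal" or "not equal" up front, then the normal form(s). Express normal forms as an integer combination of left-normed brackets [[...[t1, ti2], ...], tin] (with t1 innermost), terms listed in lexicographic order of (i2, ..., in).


not equal; the first gives [[[t1, t2], t4], t3] - [[[t1, t4], t2], t3] and the second [[[t1, t4], t2], t3] - [[[t1, t4], t3], t2]

The first composite normalizes to [[[t1, t2], t4], t3] - [[[t1, t4], t2], t3]
The second composite normalizes to [[[t1, t4], t2], t3] - [[[t1, t4], t3], t2]
No match — not equal.


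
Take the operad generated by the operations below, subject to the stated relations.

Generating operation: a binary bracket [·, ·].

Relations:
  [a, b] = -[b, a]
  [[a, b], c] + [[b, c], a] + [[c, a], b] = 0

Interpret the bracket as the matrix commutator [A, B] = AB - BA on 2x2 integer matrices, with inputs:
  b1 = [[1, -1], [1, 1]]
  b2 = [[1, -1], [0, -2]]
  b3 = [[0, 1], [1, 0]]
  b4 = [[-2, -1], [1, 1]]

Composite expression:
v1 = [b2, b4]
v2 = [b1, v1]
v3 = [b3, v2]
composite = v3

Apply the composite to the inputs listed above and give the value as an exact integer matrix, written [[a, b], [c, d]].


[[0, -18], [18, 0]]


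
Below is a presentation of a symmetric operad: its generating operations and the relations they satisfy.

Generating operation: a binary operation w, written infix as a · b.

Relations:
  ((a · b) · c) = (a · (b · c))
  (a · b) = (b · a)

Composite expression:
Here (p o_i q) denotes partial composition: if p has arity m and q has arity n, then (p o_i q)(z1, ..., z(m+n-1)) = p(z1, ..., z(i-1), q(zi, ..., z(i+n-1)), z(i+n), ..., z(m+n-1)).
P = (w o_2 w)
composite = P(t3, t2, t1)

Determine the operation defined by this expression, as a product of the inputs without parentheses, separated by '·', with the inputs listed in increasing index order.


t1 · t2 · t3

Key point: w commutes, so take the t-inputs in any fixed order.
(t2 · t1) reduces to t2 · t1
(t3 · (t2 · t1)) reduces to t3 · t2 · t1
reordering the factors by index: t1 · t2 · t3


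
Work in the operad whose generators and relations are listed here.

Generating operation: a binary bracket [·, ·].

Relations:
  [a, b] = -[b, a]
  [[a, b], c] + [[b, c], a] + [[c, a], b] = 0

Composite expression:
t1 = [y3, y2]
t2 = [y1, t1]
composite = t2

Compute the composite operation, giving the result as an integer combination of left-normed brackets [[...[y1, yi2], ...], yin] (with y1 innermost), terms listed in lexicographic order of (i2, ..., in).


-[[y1, y2], y3] + [[y1, y3], y2]


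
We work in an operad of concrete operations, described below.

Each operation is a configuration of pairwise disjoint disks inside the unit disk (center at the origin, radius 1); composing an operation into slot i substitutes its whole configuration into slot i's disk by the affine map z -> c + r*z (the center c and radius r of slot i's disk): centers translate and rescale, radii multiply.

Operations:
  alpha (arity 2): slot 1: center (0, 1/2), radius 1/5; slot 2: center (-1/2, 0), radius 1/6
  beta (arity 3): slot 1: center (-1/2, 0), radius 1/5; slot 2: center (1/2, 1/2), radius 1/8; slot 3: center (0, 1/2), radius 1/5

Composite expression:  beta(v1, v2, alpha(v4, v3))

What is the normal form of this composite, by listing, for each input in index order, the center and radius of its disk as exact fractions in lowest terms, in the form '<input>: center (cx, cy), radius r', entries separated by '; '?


v1: center (-1/2, 0), radius 1/5; v2: center (1/2, 1/2), radius 1/8; v3: center (-1/10, 1/2), radius 1/30; v4: center (0, 3/5), radius 1/25

Below beta, radii multiply path by path; the v-disk centers shift.
input v1: composing its 1 substitution step yields center (-1/2, 0), radius 1/5
input v2: composing its 1 substitution step yields center (1/2, 1/2), radius 1/8
input v4: composing its 2 substitution steps yields center (0, 3/5), radius 1/25
input v3: composing its 2 substitution steps yields center (-1/10, 1/2), radius 1/30


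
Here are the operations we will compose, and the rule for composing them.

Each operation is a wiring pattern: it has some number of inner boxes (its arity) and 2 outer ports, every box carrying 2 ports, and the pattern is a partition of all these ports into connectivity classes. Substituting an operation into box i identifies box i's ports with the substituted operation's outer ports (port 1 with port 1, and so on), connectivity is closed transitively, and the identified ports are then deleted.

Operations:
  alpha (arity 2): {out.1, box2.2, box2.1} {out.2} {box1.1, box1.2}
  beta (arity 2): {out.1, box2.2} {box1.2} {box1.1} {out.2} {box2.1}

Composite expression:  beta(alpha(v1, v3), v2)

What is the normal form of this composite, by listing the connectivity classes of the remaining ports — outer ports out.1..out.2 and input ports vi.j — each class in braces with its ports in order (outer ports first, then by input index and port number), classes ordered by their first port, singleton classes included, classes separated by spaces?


{out.1, v2.2} {out.2} {v1.1, v1.2} {v2.1} {v3.1, v3.2}


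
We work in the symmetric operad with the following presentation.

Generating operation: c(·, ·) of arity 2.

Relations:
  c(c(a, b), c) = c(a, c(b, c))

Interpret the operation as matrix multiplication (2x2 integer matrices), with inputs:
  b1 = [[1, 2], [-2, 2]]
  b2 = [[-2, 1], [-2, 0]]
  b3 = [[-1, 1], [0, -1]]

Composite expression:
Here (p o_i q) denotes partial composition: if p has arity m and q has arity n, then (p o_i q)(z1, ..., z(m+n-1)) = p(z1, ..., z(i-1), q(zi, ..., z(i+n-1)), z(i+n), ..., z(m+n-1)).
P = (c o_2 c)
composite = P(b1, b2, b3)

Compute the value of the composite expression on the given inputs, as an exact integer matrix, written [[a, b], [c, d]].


[[6, -7], [0, 2]]

c(b2, b3) = [[2, -3], [2, -2]]
c(b1, c(b2, b3)) = [[6, -7], [0, 2]]


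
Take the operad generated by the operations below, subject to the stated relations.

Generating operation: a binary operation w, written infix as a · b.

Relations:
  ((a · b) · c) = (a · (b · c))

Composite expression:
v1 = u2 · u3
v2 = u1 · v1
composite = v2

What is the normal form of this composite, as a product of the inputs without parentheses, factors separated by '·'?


u1 · u2 · u3

The w-tree's shape is irrelevant; the u-reading-order decides.
(u2 · u3) flattens to u2 · u3
(u1 · (u2 · u3)) flattens to u1 · u2 · u3


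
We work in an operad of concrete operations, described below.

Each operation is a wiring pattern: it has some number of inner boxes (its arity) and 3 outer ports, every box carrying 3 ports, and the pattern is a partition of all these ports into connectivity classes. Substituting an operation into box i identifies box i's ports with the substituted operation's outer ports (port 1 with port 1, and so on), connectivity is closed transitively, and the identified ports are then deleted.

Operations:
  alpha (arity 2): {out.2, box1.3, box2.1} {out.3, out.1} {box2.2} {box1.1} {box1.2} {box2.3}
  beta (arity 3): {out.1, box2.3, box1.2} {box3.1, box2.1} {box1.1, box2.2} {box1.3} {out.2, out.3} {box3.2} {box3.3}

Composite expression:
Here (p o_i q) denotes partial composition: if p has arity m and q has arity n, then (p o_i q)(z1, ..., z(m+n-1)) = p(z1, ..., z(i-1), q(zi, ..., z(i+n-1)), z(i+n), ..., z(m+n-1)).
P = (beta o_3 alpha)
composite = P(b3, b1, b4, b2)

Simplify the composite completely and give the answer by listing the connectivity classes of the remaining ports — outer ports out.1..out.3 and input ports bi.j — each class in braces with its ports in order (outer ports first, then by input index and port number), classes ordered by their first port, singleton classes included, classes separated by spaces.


Treat the ports identified at beta as solder joints: merge, then drop.
stage alpha: inputs (b4, b2), connectivity {out.1, out.3} {out.2, b2.1, b4.3} {b2.2} {b2.3} {b4.1} {b4.2}, out.j its boundary
stage beta: inputs (b3, b1, b4, b2), connectivity {out.1, b1.3, b3.2} {out.2, out.3} {b1.1} {b1.2, b3.1} {b2.1, b4.3} {b2.2} {b2.3} {b3.3} {b4.1} {b4.2}, out.j its boundary

{out.1, b1.3, b3.2} {out.2, out.3} {b1.1} {b1.2, b3.1} {b2.1, b4.3} {b2.2} {b2.3} {b3.3} {b4.1} {b4.2}


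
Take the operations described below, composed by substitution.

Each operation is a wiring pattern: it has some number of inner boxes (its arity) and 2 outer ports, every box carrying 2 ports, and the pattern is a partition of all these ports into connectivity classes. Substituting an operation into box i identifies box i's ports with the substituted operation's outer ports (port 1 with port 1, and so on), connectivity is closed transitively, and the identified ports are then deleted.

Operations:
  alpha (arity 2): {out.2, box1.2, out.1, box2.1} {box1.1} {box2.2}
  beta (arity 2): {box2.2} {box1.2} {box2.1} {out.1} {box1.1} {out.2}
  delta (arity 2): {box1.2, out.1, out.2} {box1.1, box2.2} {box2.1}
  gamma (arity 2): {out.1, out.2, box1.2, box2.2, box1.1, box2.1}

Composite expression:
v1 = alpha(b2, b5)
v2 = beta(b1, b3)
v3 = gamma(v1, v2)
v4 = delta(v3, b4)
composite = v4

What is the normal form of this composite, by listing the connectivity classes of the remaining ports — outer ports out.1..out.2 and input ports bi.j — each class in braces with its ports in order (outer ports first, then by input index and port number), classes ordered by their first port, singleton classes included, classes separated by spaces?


{out.1, out.2, b2.2, b4.2, b5.1} {b1.1} {b1.2} {b2.1} {b3.1} {b3.2} {b4.1} {b5.2}

Reachability decides: close wires over delta-identified ports.
alpha over (b2, b5) gives {out.1, out.2, b2.2, b5.1} {b2.1} {b5.2}, out.j being that stage's outer ports
beta over (b1, b3) gives {out.1} {out.2} {b1.1} {b1.2} {b3.1} {b3.2}, out.j being that stage's outer ports
gamma over (b2, b5, b1, b3) gives {out.1, out.2, b2.2, b5.1} {b1.1} {b1.2} {b2.1} {b3.1} {b3.2} {b5.2}, out.j being that stage's outer ports
delta over (b2, b5, b1, b3, b4) gives {out.1, out.2, b2.2, b4.2, b5.1} {b1.1} {b1.2} {b2.1} {b3.1} {b3.2} {b4.1} {b5.2}, out.j being that stage's outer ports


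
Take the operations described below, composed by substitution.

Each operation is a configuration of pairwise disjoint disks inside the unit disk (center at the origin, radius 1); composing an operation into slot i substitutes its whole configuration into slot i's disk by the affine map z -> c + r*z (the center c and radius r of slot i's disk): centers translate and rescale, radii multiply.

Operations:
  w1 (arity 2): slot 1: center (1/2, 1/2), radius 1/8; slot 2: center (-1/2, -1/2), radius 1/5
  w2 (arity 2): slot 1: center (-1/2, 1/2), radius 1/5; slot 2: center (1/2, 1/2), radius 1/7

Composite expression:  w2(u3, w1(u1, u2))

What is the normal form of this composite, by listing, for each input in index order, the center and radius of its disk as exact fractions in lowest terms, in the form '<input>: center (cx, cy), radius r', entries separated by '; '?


Below w2, radii multiply path by path; the u-disk centers shift.
u3: after 1 affine step, its disk has center (-1/2, 1/2), radius 1/5
u1: after 2 affine steps, its disk has center (4/7, 4/7), radius 1/56
u2: after 2 affine steps, its disk has center (3/7, 3/7), radius 1/35

u1: center (4/7, 4/7), radius 1/56; u2: center (3/7, 3/7), radius 1/35; u3: center (-1/2, 1/2), radius 1/5


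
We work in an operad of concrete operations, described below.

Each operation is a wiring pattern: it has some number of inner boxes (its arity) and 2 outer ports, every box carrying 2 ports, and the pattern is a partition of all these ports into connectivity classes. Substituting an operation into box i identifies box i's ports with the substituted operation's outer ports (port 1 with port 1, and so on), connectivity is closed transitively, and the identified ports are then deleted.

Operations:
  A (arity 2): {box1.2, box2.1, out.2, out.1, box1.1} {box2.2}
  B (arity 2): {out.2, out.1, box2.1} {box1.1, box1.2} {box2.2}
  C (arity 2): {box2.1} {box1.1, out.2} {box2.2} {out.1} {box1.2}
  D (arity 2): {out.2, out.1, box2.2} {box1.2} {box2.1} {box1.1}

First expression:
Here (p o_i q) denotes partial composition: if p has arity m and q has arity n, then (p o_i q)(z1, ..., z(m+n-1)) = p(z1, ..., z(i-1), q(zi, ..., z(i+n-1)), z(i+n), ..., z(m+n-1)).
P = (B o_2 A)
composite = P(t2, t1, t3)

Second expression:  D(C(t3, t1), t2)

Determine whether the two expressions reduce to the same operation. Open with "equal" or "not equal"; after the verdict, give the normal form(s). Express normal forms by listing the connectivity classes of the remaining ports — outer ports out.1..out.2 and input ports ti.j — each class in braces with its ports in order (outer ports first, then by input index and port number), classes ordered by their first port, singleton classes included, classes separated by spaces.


not equal; first: {out.1, out.2, t1.1, t1.2, t3.1} {t2.1, t2.2} {t3.2}; second: {out.1, out.2, t2.2} {t1.1} {t1.2} {t2.1} {t3.1} {t3.2}

Normal form of the first expression: {out.1, out.2, t1.1, t1.2, t3.1} {t2.1, t2.2} {t3.2}
Normal form of the second expression: {out.1, out.2, t2.2} {t1.1} {t1.2} {t2.1} {t3.1} {t3.2}
The normal forms differ: not equal.


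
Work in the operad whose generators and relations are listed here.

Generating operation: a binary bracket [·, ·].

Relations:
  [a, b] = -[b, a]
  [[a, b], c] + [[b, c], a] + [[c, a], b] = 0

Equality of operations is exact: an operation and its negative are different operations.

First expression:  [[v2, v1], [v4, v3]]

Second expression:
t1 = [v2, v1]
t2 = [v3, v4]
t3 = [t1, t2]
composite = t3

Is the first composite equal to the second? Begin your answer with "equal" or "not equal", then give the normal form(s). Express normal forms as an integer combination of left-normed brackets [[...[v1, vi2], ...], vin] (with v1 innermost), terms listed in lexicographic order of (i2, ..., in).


not equal; the first gives [[[v1, v2], v3], v4] - [[[v1, v2], v4], v3] and the second -[[[v1, v2], v3], v4] + [[[v1, v2], v4], v3]

Normal form of the first expression: [[[v1, v2], v3], v4] - [[[v1, v2], v4], v3]
Normal form of the second expression: -[[[v1, v2], v3], v4] + [[[v1, v2], v4], v3]
The forms do not match — not equal.


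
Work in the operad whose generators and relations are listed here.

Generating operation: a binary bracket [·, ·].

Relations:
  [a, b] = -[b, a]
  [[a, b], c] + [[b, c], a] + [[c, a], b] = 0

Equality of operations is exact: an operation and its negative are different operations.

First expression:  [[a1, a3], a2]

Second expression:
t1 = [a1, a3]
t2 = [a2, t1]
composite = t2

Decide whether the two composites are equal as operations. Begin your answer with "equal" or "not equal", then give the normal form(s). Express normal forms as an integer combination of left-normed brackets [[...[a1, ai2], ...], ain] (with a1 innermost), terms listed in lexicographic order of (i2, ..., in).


Normal form of the first expression: [[a1, a3], a2]
Normal form of the second expression: -[[a1, a3], a2]
The normal forms differ: not equal.

not equal — first [[a1, a3], a2], second -[[a1, a3], a2]


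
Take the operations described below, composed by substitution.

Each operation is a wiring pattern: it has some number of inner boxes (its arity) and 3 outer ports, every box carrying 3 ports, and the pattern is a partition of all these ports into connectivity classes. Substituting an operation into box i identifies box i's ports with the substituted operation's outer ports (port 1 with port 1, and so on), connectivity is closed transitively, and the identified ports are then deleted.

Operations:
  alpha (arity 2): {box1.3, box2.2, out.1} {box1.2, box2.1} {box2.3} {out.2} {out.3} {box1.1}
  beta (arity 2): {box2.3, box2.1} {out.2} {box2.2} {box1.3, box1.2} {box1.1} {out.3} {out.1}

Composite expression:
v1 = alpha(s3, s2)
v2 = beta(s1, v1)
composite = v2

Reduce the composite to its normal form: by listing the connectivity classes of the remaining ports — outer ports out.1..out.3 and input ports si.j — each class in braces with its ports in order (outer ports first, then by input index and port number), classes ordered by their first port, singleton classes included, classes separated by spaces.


{out.1} {out.2} {out.3} {s1.1} {s1.2, s1.3} {s2.1, s3.2} {s2.2, s3.3} {s2.3} {s3.1}

Treat the ports identified at beta as solder joints: merge, then drop.
composing alpha on (s3, s2), with out.j its own outer ports: {out.1, s2.2, s3.3} {out.2} {out.3} {s2.1, s3.2} {s2.3} {s3.1}
composing beta on (s1, s3, s2), with out.j its own outer ports: {out.1} {out.2} {out.3} {s1.1} {s1.2, s1.3} {s2.1, s3.2} {s2.2, s3.3} {s2.3} {s3.1}


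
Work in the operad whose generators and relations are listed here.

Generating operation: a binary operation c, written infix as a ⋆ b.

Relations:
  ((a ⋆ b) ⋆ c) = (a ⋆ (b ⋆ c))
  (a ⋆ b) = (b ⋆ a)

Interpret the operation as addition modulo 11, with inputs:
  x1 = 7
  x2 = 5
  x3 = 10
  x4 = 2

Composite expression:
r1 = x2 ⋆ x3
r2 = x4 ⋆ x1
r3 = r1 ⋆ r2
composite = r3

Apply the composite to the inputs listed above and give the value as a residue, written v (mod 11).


2 (mod 11)


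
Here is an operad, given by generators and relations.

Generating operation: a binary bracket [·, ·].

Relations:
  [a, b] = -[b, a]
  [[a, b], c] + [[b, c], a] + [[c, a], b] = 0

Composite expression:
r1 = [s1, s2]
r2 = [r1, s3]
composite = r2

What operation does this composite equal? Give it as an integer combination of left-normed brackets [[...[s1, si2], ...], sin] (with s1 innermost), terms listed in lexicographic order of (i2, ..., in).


[[s1, s2], s3]


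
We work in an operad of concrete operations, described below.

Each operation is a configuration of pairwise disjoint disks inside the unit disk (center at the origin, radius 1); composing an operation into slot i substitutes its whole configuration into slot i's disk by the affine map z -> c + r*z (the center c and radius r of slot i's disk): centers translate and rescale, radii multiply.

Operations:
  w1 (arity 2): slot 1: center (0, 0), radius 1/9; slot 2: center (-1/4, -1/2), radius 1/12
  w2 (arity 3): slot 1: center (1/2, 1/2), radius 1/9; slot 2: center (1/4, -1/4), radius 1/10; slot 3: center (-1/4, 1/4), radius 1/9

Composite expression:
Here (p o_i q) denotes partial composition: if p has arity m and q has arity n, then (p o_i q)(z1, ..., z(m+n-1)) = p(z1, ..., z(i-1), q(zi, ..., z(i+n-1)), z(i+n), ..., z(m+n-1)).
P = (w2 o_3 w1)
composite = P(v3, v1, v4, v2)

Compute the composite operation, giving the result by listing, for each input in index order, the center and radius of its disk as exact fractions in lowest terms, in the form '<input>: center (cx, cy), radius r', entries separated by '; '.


v1: center (1/4, -1/4), radius 1/10; v2: center (-5/18, 7/36), radius 1/108; v3: center (1/2, 1/2), radius 1/9; v4: center (-1/4, 1/4), radius 1/81


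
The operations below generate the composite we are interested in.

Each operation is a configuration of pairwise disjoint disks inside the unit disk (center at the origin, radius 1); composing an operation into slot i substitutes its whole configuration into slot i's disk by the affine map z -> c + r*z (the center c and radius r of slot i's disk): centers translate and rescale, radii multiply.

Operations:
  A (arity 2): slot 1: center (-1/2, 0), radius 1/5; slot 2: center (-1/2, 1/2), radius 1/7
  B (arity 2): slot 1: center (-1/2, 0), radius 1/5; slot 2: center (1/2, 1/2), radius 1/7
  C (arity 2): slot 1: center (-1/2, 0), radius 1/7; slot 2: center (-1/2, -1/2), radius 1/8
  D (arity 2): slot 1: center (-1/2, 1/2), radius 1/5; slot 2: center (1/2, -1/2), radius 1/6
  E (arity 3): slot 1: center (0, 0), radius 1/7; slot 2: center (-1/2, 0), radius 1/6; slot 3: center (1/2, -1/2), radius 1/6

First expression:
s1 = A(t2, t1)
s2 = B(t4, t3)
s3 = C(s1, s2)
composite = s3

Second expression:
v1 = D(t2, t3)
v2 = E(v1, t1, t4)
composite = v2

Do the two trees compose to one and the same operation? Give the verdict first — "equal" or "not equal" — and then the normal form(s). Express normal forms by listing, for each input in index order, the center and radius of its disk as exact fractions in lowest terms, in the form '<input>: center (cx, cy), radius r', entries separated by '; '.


not equal: they reduce to t1: center (-4/7, 1/14), radius 1/49; t2: center (-4/7, 0), radius 1/35; t3: center (-7/16, -7/16), radius 1/56; t4: center (-9/16, -1/2), radius 1/40 and t1: center (-1/2, 0), radius 1/6; t2: center (-1/14, 1/14), radius 1/35; t3: center (1/14, -1/14), radius 1/42; t4: center (1/2, -1/2), radius 1/6


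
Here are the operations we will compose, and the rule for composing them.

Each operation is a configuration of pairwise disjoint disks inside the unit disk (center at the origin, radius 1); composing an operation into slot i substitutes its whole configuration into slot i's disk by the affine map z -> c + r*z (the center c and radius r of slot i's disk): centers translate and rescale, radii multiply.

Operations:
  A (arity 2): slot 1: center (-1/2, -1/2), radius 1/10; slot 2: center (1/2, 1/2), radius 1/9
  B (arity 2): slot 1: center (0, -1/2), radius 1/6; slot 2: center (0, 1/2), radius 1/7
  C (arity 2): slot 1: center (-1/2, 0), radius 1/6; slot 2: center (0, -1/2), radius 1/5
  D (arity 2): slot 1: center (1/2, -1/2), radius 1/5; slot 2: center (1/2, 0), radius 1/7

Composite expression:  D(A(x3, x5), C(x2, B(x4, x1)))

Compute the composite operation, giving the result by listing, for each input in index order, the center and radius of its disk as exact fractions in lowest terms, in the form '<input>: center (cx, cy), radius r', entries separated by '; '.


x1: center (1/2, -2/35), radius 1/245; x2: center (3/7, 0), radius 1/42; x3: center (2/5, -3/5), radius 1/50; x4: center (1/2, -3/35), radius 1/210; x5: center (3/5, -2/5), radius 1/45

Below D, radii multiply path by path; the x-disk centers shift.
x3: after 2 affine steps, its disk has center (2/5, -3/5), radius 1/50
x5: after 2 affine steps, its disk has center (3/5, -2/5), radius 1/45
x2: after 2 affine steps, its disk has center (3/7, 0), radius 1/42
x4: after 3 affine steps, its disk has center (1/2, -3/35), radius 1/210
x1: after 3 affine steps, its disk has center (1/2, -2/35), radius 1/245


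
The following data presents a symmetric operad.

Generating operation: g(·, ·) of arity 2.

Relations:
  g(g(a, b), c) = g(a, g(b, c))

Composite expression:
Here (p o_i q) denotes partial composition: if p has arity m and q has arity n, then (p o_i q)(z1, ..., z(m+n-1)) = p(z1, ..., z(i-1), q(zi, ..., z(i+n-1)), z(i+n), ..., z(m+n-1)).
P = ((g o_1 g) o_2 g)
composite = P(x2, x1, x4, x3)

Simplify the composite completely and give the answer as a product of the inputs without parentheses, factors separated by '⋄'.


x2 ⋄ x1 ⋄ x4 ⋄ x3

Key point: g is associative — brackets drop, the x-order remains.
g(x1, x4) unparenthesizes to x1 ⋄ x4
g(x2, g(x1, x4)) unparenthesizes to x2 ⋄ x1 ⋄ x4
g(g(x2, g(x1, x4)), x3) unparenthesizes to x2 ⋄ x1 ⋄ x4 ⋄ x3


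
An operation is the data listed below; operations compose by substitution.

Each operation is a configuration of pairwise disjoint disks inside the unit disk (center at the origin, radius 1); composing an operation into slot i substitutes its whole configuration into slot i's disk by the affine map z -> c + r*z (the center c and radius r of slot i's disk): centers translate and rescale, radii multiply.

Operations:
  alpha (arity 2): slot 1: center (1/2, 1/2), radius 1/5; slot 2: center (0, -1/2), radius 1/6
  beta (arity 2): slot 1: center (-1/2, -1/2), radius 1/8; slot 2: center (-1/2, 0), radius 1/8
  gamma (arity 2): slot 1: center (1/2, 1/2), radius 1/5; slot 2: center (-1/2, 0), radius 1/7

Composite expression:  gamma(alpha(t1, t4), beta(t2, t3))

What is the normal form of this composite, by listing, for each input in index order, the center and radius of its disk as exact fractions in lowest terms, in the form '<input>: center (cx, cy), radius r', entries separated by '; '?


t1: center (3/5, 3/5), radius 1/25; t2: center (-4/7, -1/14), radius 1/56; t3: center (-4/7, 0), radius 1/56; t4: center (1/2, 2/5), radius 1/30

Only the slot chain above each t matters under gamma; compose those maps.
t1 passes through 2 substitutions, ending at center (3/5, 3/5), radius 1/25
t4 passes through 2 substitutions, ending at center (1/2, 2/5), radius 1/30
t2 passes through 2 substitutions, ending at center (-4/7, -1/14), radius 1/56
t3 passes through 2 substitutions, ending at center (-4/7, 0), radius 1/56


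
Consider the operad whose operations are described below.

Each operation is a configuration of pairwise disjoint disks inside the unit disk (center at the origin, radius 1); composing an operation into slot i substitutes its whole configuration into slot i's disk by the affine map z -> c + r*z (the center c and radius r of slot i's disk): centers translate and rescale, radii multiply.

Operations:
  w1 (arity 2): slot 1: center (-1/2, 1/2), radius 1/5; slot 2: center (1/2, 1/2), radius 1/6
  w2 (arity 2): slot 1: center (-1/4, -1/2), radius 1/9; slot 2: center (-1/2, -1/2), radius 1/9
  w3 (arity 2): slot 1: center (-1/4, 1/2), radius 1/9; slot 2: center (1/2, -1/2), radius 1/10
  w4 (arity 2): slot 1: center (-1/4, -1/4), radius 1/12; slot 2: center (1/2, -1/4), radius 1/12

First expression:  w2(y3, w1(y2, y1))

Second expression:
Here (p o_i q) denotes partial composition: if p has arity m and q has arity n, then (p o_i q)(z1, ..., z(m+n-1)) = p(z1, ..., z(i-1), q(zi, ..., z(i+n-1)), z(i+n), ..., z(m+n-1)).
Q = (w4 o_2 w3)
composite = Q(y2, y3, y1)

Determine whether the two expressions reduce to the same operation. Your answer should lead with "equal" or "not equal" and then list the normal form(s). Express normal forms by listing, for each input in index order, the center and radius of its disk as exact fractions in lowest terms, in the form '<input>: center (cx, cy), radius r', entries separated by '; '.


not equal; first: y1: center (-4/9, -4/9), radius 1/54; y2: center (-5/9, -4/9), radius 1/45; y3: center (-1/4, -1/2), radius 1/9; second: y1: center (13/24, -7/24), radius 1/120; y2: center (-1/4, -1/4), radius 1/12; y3: center (23/48, -5/24), radius 1/108

The first expression, normalized: y1: center (-4/9, -4/9), radius 1/54; y2: center (-5/9, -4/9), radius 1/45; y3: center (-1/4, -1/2), radius 1/9
The second expression, normalized: y1: center (13/24, -7/24), radius 1/120; y2: center (-1/4, -1/4), radius 1/12; y3: center (23/48, -5/24), radius 1/108
Different reductions; not equal.


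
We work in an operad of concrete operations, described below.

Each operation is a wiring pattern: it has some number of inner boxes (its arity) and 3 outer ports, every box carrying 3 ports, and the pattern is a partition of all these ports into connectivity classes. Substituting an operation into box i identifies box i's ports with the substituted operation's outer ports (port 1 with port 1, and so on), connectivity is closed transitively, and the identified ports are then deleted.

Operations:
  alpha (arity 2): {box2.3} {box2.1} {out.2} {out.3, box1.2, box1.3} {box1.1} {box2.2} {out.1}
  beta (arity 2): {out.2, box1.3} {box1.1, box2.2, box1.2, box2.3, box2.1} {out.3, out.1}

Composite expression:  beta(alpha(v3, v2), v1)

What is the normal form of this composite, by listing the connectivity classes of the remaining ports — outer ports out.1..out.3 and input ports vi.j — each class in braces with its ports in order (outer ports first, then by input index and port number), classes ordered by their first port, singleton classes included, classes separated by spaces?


{out.1, out.3} {out.2, v3.2, v3.3} {v1.1, v1.2, v1.3} {v2.1} {v2.2} {v2.3} {v3.1}


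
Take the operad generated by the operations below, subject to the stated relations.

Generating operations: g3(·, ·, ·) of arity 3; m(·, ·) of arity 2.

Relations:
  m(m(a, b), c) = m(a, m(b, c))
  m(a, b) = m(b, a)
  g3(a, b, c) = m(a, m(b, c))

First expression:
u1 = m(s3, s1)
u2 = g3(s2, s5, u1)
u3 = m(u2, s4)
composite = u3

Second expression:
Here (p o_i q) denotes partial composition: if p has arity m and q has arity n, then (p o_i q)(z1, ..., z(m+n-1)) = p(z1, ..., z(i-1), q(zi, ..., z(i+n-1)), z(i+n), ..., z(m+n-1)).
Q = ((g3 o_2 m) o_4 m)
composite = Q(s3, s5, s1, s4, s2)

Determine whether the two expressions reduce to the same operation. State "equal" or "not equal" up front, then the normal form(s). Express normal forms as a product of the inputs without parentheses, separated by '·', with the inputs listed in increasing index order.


equal; the common form is s1 · s2 · s3 · s4 · s5


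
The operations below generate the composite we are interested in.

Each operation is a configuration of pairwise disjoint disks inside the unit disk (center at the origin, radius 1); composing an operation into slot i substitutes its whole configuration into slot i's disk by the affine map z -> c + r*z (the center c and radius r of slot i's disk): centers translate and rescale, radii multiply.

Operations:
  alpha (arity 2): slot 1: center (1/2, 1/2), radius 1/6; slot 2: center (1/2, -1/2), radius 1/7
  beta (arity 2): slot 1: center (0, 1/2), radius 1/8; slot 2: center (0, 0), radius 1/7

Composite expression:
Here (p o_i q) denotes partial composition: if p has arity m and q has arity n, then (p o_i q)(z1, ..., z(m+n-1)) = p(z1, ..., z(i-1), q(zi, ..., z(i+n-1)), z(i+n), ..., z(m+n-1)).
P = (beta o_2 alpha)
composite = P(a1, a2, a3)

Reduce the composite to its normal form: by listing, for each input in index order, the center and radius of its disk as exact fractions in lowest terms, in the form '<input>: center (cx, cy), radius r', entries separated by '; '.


a1: center (0, 1/2), radius 1/8; a2: center (1/14, 1/14), radius 1/42; a3: center (1/14, -1/14), radius 1/49

Only the slot chain above each a matters under beta; compose those maps.
input a1: applying the 1 nested substitution gives center (0, 1/2), radius 1/8
input a2: applying the 2 nested substitutions gives center (1/14, 1/14), radius 1/42
input a3: applying the 2 nested substitutions gives center (1/14, -1/14), radius 1/49


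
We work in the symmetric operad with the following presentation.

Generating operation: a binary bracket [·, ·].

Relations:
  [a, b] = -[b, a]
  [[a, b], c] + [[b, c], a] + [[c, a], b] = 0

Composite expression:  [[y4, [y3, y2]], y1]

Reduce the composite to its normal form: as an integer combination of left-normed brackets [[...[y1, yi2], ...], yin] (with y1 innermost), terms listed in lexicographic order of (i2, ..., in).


Antisymmetry and Jacobi reduce to y1-anchored left-normed brackets.
Composite bracket: [[y4, [y3, y2]], y1]
Applying ab - ba throughout gives 8 signed words (2^3 = 8).
Collect the words opening with y1:
  word y1y2y3y4 has sign -1, contributing -[[[y1, y2], y3], y4]
  word y1y3y2y4 has sign +1, contributing +[[[y1, y3], y2], y4]
  word y1y4y2y3 has sign +1, contributing +[[[y1, y4], y2], y3]
  word y1y4y3y2 has sign -1, contributing -[[[y1, y4], y3], y2]

-[[[y1, y2], y3], y4] + [[[y1, y3], y2], y4] + [[[y1, y4], y2], y3] - [[[y1, y4], y3], y2]


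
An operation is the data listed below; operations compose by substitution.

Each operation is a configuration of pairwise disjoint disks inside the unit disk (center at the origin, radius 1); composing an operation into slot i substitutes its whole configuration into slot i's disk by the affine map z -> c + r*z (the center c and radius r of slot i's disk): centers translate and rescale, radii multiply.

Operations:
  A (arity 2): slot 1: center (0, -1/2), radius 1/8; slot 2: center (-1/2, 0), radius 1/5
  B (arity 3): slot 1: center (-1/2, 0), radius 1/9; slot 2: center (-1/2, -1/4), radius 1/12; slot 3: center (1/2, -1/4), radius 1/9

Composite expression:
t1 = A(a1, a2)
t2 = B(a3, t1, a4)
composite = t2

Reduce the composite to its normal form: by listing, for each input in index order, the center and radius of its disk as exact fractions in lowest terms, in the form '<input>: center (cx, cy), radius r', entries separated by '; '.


a1: center (-1/2, -7/24), radius 1/96; a2: center (-13/24, -1/4), radius 1/60; a3: center (-1/2, 0), radius 1/9; a4: center (1/2, -1/4), radius 1/9
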